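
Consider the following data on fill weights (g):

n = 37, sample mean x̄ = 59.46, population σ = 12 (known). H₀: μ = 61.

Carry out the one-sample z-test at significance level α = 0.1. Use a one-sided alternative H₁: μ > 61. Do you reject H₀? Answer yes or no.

SE = σ/√n = 12/√37 = 1.9728
z = (x̄−μ₀)/SE = (59.46−61)/1.9728 = -0.7806
p-value (one-sided, H₁ greater) = 0.78249
At α=0.1: p ≥ α → fail to reject H₀

reject H₀: no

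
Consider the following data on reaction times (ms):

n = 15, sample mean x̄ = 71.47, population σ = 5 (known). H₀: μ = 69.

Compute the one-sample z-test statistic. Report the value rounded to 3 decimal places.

test statistic = 1.913

SE = σ/√n = 5/√15 = 1.2910
z = (x̄−μ₀)/SE = (71.47−69)/1.2910 = 1.9133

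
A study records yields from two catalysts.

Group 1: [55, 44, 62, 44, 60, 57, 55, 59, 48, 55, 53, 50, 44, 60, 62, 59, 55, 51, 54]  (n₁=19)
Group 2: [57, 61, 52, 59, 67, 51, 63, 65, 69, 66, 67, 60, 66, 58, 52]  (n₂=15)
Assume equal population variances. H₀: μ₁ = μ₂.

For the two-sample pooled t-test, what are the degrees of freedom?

df = n₁ + n₂ − 2 = 19 + 15 − 2 = 32

degrees of freedom = 32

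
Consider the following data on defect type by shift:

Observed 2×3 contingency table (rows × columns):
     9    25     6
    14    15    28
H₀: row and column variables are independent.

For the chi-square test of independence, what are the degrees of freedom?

degrees of freedom = 2

df = (r−1)(c−1) = (2−1)·(3−1) = 2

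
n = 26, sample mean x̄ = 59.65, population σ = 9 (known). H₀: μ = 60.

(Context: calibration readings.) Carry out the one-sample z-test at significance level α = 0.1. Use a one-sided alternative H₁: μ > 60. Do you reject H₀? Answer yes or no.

SE = σ/√n = 9/√26 = 1.7650
z = (x̄−μ₀)/SE = (59.65−60)/1.7650 = -0.1983
p-value (one-sided, H₁ greater) = 0.57859
At α=0.1: p ≥ α → fail to reject H₀

reject H₀: no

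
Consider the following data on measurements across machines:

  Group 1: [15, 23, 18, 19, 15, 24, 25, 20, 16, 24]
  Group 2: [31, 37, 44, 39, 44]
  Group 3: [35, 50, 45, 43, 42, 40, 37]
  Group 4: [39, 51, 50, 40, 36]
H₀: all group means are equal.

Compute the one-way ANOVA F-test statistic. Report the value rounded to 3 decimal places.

Group means [19.90, 39.00, 41.71, 43.20], grand mean 33.407
SSB = Σnᵢ(x̄ᵢ−x̄)² = 2943.390; SSW = ΣΣ(x−x̄ᵢ)² = 593.129
MSB = 2943.390/3 = 981.1300; MSW = 593.129/23 = 25.7882
F = MSB/MSW = 38.0457
df = (3, 23)

test statistic = 38.046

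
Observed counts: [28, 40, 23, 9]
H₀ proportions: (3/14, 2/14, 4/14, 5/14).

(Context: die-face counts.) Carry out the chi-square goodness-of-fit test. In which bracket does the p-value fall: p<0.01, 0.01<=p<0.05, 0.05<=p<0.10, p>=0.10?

n = 100; E_i = n·p_i = [21.43, 14.29, 28.57, 35.71]
χ² = (28−21.43)²/21.43 + (40−14.29)²/14.29 + (23−28.57)²/28.57 + (9−35.71)²/35.71 = 69.3697
df = 3
p-value (upper-tail) = 0.00000
→ bracket: p<0.01

p-value bracket: p<0.01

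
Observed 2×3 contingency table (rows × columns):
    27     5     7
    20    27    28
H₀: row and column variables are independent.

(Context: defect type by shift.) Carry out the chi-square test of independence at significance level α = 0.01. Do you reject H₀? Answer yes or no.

reject H₀: yes

Row totals [39, 75], col totals [47, 32, 35], n=114
χ² = (27−16.08)²/16.08 + (5−10.95)²/10.95 + (7−11.97)²/11.97 + (20−30.92)²/30.92 + (27−21.05)²/21.05 + (28−23.03)²/23.03 = 19.3264
df = 2
p-value (upper-tail) = 0.00006
At α=0.01: p < α → reject H₀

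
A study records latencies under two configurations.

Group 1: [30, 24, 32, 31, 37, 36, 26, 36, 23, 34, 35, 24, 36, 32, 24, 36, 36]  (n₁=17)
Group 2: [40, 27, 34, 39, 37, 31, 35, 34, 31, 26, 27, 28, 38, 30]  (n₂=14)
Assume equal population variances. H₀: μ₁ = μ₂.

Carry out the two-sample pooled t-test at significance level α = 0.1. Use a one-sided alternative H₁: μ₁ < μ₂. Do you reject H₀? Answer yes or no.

reject H₀: no

x̄₁=31.294, s₁=5.145, n₁=17
x̄₂=32.643, s₂=4.749, n₂=14
s_p² = [16·5.145² + 13·4.749²]/29 = 24.7153
SE = √(s_p²·(1/17+1/14)) = 1.7942
t = (31.294−32.643)/1.7942 = -0.7517
df = 29
p-value (one-sided, H₁ less) = 0.22914
At α=0.1: p ≥ α → fail to reject H₀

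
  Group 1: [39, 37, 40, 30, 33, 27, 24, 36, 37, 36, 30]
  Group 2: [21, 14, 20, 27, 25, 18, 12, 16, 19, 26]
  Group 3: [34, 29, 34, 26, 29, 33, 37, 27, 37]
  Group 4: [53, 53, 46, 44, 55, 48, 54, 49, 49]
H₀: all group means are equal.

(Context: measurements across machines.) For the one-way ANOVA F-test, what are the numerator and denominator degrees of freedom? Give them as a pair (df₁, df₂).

degrees of freedom = [3, 35]

k = 4 groups, N = 39 total
df = (k−1, N−k) = (4−1, 39−4) = (3, 35)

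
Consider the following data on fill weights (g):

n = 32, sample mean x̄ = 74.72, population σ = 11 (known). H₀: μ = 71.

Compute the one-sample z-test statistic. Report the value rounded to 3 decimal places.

SE = σ/√n = 11/√32 = 1.9445
z = (x̄−μ₀)/SE = (74.72−71)/1.9445 = 1.9130

test statistic = 1.913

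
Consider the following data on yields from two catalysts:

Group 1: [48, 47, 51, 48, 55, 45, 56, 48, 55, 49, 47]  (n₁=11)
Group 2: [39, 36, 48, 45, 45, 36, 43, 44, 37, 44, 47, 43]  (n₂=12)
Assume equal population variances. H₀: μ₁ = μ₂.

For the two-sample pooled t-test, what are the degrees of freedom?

df = n₁ + n₂ − 2 = 11 + 12 − 2 = 21

degrees of freedom = 21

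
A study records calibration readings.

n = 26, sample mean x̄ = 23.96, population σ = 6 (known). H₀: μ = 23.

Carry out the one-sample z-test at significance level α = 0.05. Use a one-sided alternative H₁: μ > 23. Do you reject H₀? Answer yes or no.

reject H₀: no

SE = σ/√n = 6/√26 = 1.1767
z = (x̄−μ₀)/SE = (23.96−23)/1.1767 = 0.8158
p-value (one-sided, H₁ greater) = 0.20729
At α=0.05: p ≥ α → fail to reject H₀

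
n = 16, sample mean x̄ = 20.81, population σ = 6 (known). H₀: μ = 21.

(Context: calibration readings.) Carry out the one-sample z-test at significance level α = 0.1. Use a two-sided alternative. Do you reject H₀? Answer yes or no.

SE = σ/√n = 6/√16 = 1.5000
z = (x̄−μ₀)/SE = (20.81−21)/1.5000 = -0.1267
p-value (two-sided) = 0.89920
At α=0.1: p ≥ α → fail to reject H₀

reject H₀: no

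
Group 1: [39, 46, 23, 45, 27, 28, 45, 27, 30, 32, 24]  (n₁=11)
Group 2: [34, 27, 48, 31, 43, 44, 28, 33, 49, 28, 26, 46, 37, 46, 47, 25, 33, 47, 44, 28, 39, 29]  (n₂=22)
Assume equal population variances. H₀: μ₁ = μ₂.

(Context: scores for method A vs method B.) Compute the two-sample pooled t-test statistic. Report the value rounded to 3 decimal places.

x̄₁=33.273, s₁=8.833, n₁=11
x̄₂=36.909, s₂=8.490, n₂=22
s_p² = [10·8.833² + 21·8.490²]/31 = 74.0000
SE = √(s_p²·(1/11+1/22)) = 3.1766
t = (33.273−36.909)/3.1766 = -1.1447
df = 31

test statistic = -1.145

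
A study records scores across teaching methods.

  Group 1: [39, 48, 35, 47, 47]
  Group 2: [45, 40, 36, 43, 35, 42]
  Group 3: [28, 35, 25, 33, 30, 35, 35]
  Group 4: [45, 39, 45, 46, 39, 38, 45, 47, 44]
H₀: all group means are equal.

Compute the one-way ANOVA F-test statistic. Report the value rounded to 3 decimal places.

Group means [43.20, 40.17, 31.57, 43.11], grand mean 39.481
SSB = Σnᵢ(x̄ᵢ−x̄)² = 628.504; SSW = ΣΣ(x−x̄ᵢ)² = 406.237
MSB = 628.504/3 = 209.5014; MSW = 406.237/23 = 17.6625
F = MSB/MSW = 11.8614
df = (3, 23)

test statistic = 11.861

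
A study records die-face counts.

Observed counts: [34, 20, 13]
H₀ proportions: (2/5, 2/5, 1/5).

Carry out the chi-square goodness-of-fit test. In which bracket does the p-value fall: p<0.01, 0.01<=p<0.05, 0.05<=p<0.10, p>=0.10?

p-value bracket: p>=0.10

n = 67; E_i = n·p_i = [26.80, 26.80, 13.40]
χ² = (34−26.80)²/26.80 + (20−26.80)²/26.80 + (13−13.40)²/13.40 = 3.6716
df = 2
p-value (upper-tail) = 0.15948
→ bracket: p>=0.10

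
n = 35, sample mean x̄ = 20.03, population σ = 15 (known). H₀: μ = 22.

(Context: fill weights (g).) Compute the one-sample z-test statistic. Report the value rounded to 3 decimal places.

SE = σ/√n = 15/√35 = 2.5355
z = (x̄−μ₀)/SE = (20.03−22)/2.5355 = -0.7770

test statistic = -0.777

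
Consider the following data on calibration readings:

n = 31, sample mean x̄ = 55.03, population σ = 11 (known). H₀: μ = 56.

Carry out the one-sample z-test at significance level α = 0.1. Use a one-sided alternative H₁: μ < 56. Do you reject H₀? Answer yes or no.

reject H₀: no

SE = σ/√n = 11/√31 = 1.9757
z = (x̄−μ₀)/SE = (55.03−56)/1.9757 = -0.4910
p-value (one-sided, H₁ less) = 0.31172
At α=0.1: p ≥ α → fail to reject H₀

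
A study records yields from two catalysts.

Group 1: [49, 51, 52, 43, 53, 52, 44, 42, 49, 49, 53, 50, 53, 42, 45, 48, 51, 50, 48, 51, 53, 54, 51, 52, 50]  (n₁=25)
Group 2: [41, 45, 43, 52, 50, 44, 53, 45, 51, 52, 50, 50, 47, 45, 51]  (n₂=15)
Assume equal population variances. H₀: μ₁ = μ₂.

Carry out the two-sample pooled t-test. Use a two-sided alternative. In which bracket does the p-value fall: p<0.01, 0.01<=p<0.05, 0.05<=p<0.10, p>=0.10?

p-value bracket: p>=0.10

x̄₁=49.400, s₁=3.582, n₁=25
x̄₂=47.933, s₂=3.826, n₂=15
s_p² = [24·3.582² + 14·3.826²]/38 = 13.4982
SE = √(s_p²·(1/25+1/15)) = 1.1999
t = (49.400−47.933)/1.1999 = 1.2223
df = 38
p-value (two-sided) = 0.22912
→ bracket: p>=0.10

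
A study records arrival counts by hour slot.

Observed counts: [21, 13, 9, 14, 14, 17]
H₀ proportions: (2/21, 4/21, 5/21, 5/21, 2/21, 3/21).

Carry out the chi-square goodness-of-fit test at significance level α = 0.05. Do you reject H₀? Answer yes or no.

n = 88; E_i = n·p_i = [8.38, 16.76, 20.95, 20.95, 8.38, 12.57]
χ² = (21−8.38)²/8.38 + (13−16.76)²/16.76 + (9−20.95)²/20.95 + (14−20.95)²/20.95 + (14−8.38)²/8.38 + (17−12.57)²/12.57 = 34.2972
df = 5
p-value (upper-tail) = 0.00000
At α=0.05: p < α → reject H₀

reject H₀: yes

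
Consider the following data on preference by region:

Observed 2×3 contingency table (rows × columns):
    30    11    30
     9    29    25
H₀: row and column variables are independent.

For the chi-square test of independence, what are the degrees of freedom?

df = (r−1)(c−1) = (2−1)·(3−1) = 2

degrees of freedom = 2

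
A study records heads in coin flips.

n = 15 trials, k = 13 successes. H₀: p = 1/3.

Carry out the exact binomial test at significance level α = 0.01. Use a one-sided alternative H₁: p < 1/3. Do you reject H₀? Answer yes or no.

Exact binomial: n=15, k=13, p₀=1/3=0.3333
P(X≤13) from Σ C(n,i)·p₀^i·(1−p₀)^(n−i)
p-value (one-sided, H₁ less) = 1.00000
At α=0.01: p ≥ α → fail to reject H₀

reject H₀: no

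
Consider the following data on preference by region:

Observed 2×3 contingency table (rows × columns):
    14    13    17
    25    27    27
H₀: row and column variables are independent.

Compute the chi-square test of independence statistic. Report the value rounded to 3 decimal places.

test statistic = 0.344

Row totals [44, 79], col totals [39, 40, 44], n=123
χ² = (14−13.95)²/13.95 + (13−14.31)²/14.31 + (17−15.74)²/15.74 + (25−25.05)²/25.05 + (27−25.69)²/25.69 + (27−28.26)²/28.26 = 0.3438
df = 2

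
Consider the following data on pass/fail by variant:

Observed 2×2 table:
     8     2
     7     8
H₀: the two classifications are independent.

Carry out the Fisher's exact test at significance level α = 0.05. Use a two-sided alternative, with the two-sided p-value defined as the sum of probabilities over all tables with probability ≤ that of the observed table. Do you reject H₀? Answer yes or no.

reject H₀: no

Margins: r₁=10, r₂=15, c₁=15, c₂=10, n=25
p_obs = C(10,8)·C(15,7)/C(25,15); sum pmf over tables with pmf ≤ p_obs
p-value (two-sided) = 0.21071
At α=0.05: p ≥ α → fail to reject H₀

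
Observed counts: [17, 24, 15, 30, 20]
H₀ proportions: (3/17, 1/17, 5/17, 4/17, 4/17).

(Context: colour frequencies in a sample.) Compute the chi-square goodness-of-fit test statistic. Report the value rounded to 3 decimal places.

test statistic = 61.167

n = 106; E_i = n·p_i = [18.71, 6.24, 31.18, 24.94, 24.94]
χ² = (17−18.71)²/18.71 + (24−6.24)²/6.24 + (15−31.18)²/31.18 + (30−24.94)²/24.94 + (20−24.94)²/24.94 = 61.1667
df = 4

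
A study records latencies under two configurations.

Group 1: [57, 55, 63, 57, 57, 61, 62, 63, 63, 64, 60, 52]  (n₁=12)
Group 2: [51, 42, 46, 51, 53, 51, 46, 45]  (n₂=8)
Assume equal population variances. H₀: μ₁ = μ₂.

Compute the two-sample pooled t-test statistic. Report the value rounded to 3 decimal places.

test statistic = 6.484

x̄₁=59.500, s₁=3.826, n₁=12
x̄₂=48.125, s₂=3.871, n₂=8
s_p² = [11·3.826² + 7·3.871²]/18 = 14.7708
SE = √(s_p²·(1/12+1/8)) = 1.7542
t = (59.500−48.125)/1.7542 = 6.4844
df = 18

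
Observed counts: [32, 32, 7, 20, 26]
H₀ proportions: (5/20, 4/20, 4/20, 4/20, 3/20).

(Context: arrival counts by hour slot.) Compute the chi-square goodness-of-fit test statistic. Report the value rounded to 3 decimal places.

n = 117; E_i = n·p_i = [29.25, 23.40, 23.40, 23.40, 17.55]
χ² = (32−29.25)²/29.25 + (32−23.40)²/23.40 + (7−23.40)²/23.40 + (20−23.40)²/23.40 + (26−17.55)²/17.55 = 19.4758
df = 4

test statistic = 19.476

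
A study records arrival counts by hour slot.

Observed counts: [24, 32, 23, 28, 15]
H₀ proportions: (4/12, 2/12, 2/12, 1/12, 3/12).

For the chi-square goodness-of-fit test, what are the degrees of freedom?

df = k − 1 = 5 − 1 = 4

degrees of freedom = 4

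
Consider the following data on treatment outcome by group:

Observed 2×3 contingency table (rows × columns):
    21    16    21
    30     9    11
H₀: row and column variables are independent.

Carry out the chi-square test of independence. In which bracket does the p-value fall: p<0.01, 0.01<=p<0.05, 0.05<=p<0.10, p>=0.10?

p-value bracket: 0.01<=p<0.05

Row totals [58, 50], col totals [51, 25, 32], n=108
χ² = (21−27.39)²/27.39 + (16−13.43)²/13.43 + (21−17.19)²/17.19 + (30−23.61)²/23.61 + (9−11.57)²/11.57 + (11−14.81)²/14.81 = 6.1142
df = 2
p-value (upper-tail) = 0.04702
→ bracket: 0.01<=p<0.05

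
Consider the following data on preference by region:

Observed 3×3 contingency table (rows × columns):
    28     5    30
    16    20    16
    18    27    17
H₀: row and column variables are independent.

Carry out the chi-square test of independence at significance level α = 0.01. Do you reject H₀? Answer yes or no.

Row totals [63, 52, 62], col totals [62, 52, 63], n=177
χ² = (28−22.07)²/22.07 + (5−18.51)²/18.51 + (30−22.42)²/22.42 + (16−18.21)²/18.21 + (20−15.28)²/15.28 + (16−18.51)²/18.51 + (18−21.72)²/21.72 + (27−18.21)²/18.21 + (17−22.07)²/22.07 = 22.1207
df = 4
p-value (upper-tail) = 0.00019
At α=0.01: p < α → reject H₀

reject H₀: yes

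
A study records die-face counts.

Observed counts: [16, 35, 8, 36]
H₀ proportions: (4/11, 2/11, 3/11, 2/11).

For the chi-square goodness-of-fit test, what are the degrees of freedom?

degrees of freedom = 3

df = k − 1 = 4 − 1 = 3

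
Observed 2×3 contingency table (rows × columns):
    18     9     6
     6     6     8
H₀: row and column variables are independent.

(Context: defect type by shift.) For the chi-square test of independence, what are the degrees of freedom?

df = (r−1)(c−1) = (2−1)·(3−1) = 2

degrees of freedom = 2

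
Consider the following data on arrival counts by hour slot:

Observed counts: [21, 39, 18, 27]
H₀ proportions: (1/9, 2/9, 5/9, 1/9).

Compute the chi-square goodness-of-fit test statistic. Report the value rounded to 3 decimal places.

n = 105; E_i = n·p_i = [11.67, 23.33, 58.33, 11.67]
χ² = (21−11.67)²/11.67 + (39−23.33)²/23.33 + (18−58.33)²/58.33 + (27−11.67)²/11.67 = 66.0257
df = 3

test statistic = 66.026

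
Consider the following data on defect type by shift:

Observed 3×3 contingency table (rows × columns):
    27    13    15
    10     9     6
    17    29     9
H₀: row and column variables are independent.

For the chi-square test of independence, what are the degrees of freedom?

df = (r−1)(c−1) = (3−1)·(3−1) = 4

degrees of freedom = 4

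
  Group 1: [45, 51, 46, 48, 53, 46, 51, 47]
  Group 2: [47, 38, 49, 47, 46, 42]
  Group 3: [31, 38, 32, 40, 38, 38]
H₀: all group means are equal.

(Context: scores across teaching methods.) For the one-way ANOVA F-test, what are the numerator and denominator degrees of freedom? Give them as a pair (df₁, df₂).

degrees of freedom = [2, 17]

k = 3 groups, N = 20 total
df = (k−1, N−k) = (3−1, 20−3) = (2, 17)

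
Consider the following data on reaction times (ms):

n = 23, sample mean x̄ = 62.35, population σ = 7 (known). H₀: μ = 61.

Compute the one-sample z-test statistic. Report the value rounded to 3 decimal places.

test statistic = 0.925

SE = σ/√n = 7/√23 = 1.4596
z = (x̄−μ₀)/SE = (62.35−61)/1.4596 = 0.9249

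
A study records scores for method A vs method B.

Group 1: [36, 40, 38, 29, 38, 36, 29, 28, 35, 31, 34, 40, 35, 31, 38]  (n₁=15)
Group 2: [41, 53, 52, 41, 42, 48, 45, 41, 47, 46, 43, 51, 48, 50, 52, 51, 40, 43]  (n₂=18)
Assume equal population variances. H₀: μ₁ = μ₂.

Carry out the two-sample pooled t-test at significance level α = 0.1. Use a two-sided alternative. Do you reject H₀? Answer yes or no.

reject H₀: yes

x̄₁=34.533, s₁=4.051, n₁=15
x̄₂=46.333, s₂=4.472, n₂=18
s_p² = [14·4.051² + 17·4.472²]/31 = 18.3785
SE = √(s_p²·(1/15+1/18)) = 1.4988
t = (34.533−46.333)/1.4988 = -7.8732
df = 31
p-value (two-sided) = 0.00000
At α=0.1: p < α → reject H₀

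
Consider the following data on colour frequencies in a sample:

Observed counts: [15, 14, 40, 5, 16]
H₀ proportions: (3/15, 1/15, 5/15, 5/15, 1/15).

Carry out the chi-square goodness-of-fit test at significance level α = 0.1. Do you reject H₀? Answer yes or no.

reject H₀: yes

n = 90; E_i = n·p_i = [18.00, 6.00, 30.00, 30.00, 6.00]
χ² = (15−18.00)²/18.00 + (14−6.00)²/6.00 + (40−30.00)²/30.00 + (5−30.00)²/30.00 + (16−6.00)²/6.00 = 52.0000
df = 4
p-value (upper-tail) = 0.00000
At α=0.1: p < α → reject H₀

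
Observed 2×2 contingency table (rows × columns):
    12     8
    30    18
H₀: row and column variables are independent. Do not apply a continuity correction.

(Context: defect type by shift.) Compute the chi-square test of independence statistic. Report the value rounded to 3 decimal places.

Row totals [20, 48], col totals [42, 26], n=68
χ² = (12−12.35)²/12.35 + (8−7.65)²/7.65 + (30−29.65)²/29.65 + (18−18.35)²/18.35 = 0.0374
df = 1

test statistic = 0.037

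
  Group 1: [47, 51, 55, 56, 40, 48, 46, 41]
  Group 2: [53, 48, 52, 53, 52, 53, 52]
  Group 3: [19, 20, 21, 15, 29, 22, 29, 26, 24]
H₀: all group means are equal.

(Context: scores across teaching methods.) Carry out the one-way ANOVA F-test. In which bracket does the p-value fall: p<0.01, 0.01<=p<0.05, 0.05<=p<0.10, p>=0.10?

Group means [48.00, 51.86, 22.78], grand mean 39.667
SSB = Σnᵢ(x̄ᵢ−x̄)² = 4162.921; SSW = ΣΣ(x−x̄ᵢ)² = 434.413
MSB = 4162.921/2 = 2081.4603; MSW = 434.413/21 = 20.6863
F = MSB/MSW = 100.6201
df = (2, 21)
p-value (upper-tail) = 0.00000
→ bracket: p<0.01

p-value bracket: p<0.01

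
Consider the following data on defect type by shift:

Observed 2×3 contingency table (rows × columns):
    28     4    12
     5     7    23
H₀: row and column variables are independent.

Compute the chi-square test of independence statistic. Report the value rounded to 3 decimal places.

Row totals [44, 35], col totals [33, 11, 35], n=79
χ² = (28−18.38)²/18.38 + (4−6.13)²/6.13 + (12−19.49)²/19.49 + (5−14.62)²/14.62 + (7−4.87)²/4.87 + (23−15.51)²/15.51 = 19.5338
df = 2

test statistic = 19.534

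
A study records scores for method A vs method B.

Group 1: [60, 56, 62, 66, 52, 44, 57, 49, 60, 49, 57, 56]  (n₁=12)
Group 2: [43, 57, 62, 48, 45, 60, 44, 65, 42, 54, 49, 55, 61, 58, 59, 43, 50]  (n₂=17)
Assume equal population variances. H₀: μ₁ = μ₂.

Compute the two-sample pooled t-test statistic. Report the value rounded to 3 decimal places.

test statistic = 1.128

x̄₁=55.667, s₁=6.228, n₁=12
x̄₂=52.647, s₂=7.640, n₂=17
s_p² = [11·6.228² + 16·7.640²]/27 = 50.3907
SE = √(s_p²·(1/12+1/17)) = 2.6764
t = (55.667−52.647)/2.6764 = 1.1282
df = 27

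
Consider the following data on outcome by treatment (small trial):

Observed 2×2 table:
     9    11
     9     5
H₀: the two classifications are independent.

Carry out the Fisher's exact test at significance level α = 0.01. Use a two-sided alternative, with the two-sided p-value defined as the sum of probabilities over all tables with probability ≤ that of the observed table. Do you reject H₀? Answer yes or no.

reject H₀: no

Margins: r₁=20, r₂=14, c₁=18, c₂=16, n=34
p_obs = C(20,9)·C(14,9)/C(34,18); sum pmf over tables with pmf ≤ p_obs
p-value (two-sided) = 0.31507
At α=0.01: p ≥ α → fail to reject H₀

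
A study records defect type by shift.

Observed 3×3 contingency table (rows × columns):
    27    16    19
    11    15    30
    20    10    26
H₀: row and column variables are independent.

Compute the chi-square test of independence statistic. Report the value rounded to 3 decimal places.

test statistic = 10.138

Row totals [62, 56, 56], col totals [58, 41, 75], n=174
χ² = (27−20.67)²/20.67 + (16−14.61)²/14.61 + (19−26.72)²/26.72 + (11−18.67)²/18.67 + (15−13.20)²/13.20 + (30−24.14)²/24.14 + (20−18.67)²/18.67 + (10−13.20)²/13.20 + (26−24.14)²/24.14 = 10.1377
df = 4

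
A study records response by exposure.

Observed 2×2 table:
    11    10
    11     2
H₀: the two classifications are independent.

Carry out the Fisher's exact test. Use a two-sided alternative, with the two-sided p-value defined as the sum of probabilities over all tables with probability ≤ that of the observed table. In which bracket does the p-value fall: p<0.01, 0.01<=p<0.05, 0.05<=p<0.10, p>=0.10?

p-value bracket: 0.05<=p<0.10

Margins: r₁=21, r₂=13, c₁=22, c₂=12, n=34
p_obs = C(21,11)·C(13,11)/C(34,22); sum pmf over tables with pmf ≤ p_obs
p-value (two-sided) = 0.07496
→ bracket: 0.05<=p<0.10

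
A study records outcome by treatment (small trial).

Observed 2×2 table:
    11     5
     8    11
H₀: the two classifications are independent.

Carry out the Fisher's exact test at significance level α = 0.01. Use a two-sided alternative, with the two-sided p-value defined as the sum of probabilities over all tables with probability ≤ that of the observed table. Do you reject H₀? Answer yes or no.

reject H₀: no

Margins: r₁=16, r₂=19, c₁=19, c₂=16, n=35
p_obs = C(16,11)·C(19,8)/C(35,19); sum pmf over tables with pmf ≤ p_obs
p-value (two-sided) = 0.17591
At α=0.01: p ≥ α → fail to reject H₀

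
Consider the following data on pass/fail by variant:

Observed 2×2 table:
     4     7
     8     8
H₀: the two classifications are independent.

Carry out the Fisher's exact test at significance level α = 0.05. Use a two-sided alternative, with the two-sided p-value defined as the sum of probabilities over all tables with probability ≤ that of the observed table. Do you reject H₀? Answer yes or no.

Margins: r₁=11, r₂=16, c₁=12, c₂=15, n=27
p_obs = C(11,4)·C(16,8)/C(27,12); sum pmf over tables with pmf ≤ p_obs
p-value (two-sided) = 0.69597
At α=0.05: p ≥ α → fail to reject H₀

reject H₀: no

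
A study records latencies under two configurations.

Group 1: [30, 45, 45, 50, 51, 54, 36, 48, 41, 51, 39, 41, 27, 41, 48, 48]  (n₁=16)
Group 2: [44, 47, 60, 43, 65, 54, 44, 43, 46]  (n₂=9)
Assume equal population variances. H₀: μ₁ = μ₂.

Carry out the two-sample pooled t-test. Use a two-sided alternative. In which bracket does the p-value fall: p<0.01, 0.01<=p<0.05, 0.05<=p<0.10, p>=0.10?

x̄₁=43.438, s₁=7.659, n₁=16
x̄₂=49.556, s₂=8.172, n₂=9
s_p² = [15·7.659² + 8·8.172²]/23 = 61.4852
SE = √(s_p²·(1/16+1/9)) = 3.2672
t = (43.438−49.556)/3.2672 = -1.8726
df = 23
p-value (two-sided) = 0.07389
→ bracket: 0.05<=p<0.10

p-value bracket: 0.05<=p<0.10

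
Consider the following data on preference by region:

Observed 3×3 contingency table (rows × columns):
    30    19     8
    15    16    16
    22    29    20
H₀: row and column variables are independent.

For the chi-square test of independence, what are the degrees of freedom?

df = (r−1)(c−1) = (3−1)·(3−1) = 4

degrees of freedom = 4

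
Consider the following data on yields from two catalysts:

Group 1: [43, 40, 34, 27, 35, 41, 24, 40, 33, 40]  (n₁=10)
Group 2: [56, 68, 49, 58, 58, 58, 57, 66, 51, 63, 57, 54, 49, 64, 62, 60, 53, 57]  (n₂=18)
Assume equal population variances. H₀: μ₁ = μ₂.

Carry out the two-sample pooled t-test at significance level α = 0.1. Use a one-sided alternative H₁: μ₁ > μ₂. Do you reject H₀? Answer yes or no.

reject H₀: no

x̄₁=35.700, s₁=6.325, n₁=10
x̄₂=57.778, s₂=5.440, n₂=18
s_p² = [9·6.325² + 17·5.440²]/26 = 33.2004
SE = √(s_p²·(1/10+1/18)) = 2.2726
t = (35.700−57.778)/2.2726 = -9.7150
df = 26
p-value (one-sided, H₁ greater) = 1.00000
At α=0.1: p ≥ α → fail to reject H₀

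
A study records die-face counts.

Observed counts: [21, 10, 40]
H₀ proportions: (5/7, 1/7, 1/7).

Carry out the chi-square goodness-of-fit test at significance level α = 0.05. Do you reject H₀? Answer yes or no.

reject H₀: yes

n = 71; E_i = n·p_i = [50.71, 10.14, 10.14]
χ² = (21−50.71)²/50.71 + (10−10.14)²/10.14 + (40−10.14)²/10.14 = 105.3014
df = 2
p-value (upper-tail) = 0.00000
At α=0.05: p < α → reject H₀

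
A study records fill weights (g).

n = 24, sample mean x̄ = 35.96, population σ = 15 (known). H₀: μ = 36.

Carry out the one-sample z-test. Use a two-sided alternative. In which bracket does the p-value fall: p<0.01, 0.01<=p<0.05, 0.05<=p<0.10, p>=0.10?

p-value bracket: p>=0.10

SE = σ/√n = 15/√24 = 3.0619
z = (x̄−μ₀)/SE = (35.96−36)/3.0619 = -0.0131
p-value (two-sided) = 0.98958
→ bracket: p>=0.10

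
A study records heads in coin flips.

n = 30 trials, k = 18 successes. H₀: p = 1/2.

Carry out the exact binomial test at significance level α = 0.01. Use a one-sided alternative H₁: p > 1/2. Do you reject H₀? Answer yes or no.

reject H₀: no

Exact binomial: n=30, k=18, p₀=1/2=0.5000
P(X≥18) from Σ C(n,i)·p₀^i·(1−p₀)^(n−i)
p-value (one-sided, H₁ greater) = 0.18080
At α=0.01: p ≥ α → fail to reject H₀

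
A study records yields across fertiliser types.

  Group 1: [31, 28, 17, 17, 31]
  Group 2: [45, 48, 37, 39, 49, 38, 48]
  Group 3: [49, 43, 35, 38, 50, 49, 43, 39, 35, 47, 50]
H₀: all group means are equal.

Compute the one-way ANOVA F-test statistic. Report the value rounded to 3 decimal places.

Group means [24.80, 43.43, 43.45], grand mean 39.391
SSB = Σnᵢ(x̄ᵢ−x̄)² = 1360.237; SSW = ΣΣ(x−x̄ᵢ)² = 727.242
MSB = 1360.237/2 = 680.1184; MSW = 727.242/20 = 36.3621
F = MSB/MSW = 18.7041
df = (2, 20)

test statistic = 18.704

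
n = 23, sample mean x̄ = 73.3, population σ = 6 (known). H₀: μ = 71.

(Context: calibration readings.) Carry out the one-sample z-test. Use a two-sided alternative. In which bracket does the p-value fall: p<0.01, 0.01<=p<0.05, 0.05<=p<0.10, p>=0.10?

SE = σ/√n = 6/√23 = 1.2511
z = (x̄−μ₀)/SE = (73.3−71)/1.2511 = 1.8384
p-value (two-sided) = 0.06600
→ bracket: 0.05<=p<0.10

p-value bracket: 0.05<=p<0.10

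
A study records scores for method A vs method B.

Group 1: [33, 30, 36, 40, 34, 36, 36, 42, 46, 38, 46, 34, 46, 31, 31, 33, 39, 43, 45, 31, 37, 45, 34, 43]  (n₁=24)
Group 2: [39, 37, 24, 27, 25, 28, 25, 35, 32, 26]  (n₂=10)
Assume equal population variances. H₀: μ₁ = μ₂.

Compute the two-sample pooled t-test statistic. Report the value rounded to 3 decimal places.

test statistic = 3.925

x̄₁=37.875, s₁=5.448, n₁=24
x̄₂=29.800, s₂=5.514, n₂=10
s_p² = [23·5.448² + 9·5.514²]/32 = 29.8820
SE = √(s_p²·(1/24+1/10)) = 2.0575
t = (37.875−29.800)/2.0575 = 3.9247
df = 32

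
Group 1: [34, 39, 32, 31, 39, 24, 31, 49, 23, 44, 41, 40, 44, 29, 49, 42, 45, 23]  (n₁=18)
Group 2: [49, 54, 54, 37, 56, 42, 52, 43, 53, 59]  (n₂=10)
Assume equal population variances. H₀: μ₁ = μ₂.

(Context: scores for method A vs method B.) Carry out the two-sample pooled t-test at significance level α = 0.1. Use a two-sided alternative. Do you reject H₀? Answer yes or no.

x̄₁=36.611, s₁=8.528, n₁=18
x̄₂=49.900, s₂=7.031, n₂=10
s_p² = [17·8.528² + 9·7.031²]/26 = 64.6607
SE = √(s_p²·(1/18+1/10)) = 3.1715
t = (36.611−49.900)/3.1715 = -4.1901
df = 26
p-value (two-sided) = 0.00028
At α=0.1: p < α → reject H₀

reject H₀: yes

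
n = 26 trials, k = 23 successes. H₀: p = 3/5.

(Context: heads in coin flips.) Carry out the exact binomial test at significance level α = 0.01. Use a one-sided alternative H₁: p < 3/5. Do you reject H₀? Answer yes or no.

Exact binomial: n=26, k=23, p₀=3/5=0.6000
P(X≤23) from Σ C(n,i)·p₀^i·(1−p₀)^(n−i)
p-value (one-sided, H₁ less) = 0.99972
At α=0.01: p ≥ α → fail to reject H₀

reject H₀: no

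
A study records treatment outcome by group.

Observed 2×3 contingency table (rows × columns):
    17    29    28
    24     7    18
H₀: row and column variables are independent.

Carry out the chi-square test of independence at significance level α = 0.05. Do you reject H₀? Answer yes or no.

reject H₀: yes

Row totals [74, 49], col totals [41, 36, 46], n=123
χ² = (17−24.67)²/24.67 + (29−21.66)²/21.66 + (28−27.67)²/27.67 + (24−16.33)²/16.33 + (7−14.34)²/14.34 + (18−18.33)²/18.33 = 12.2377
df = 2
p-value (upper-tail) = 0.00220
At α=0.05: p < α → reject H₀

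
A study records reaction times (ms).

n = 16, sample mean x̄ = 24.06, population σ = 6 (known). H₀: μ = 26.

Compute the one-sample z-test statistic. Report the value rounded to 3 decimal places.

test statistic = -1.293

SE = σ/√n = 6/√16 = 1.5000
z = (x̄−μ₀)/SE = (24.06−26)/1.5000 = -1.2933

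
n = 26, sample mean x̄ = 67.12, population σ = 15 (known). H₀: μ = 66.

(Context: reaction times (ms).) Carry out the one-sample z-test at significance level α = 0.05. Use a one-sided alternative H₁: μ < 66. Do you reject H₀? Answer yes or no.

reject H₀: no

SE = σ/√n = 15/√26 = 2.9417
z = (x̄−μ₀)/SE = (67.12−66)/2.9417 = 0.3807
p-value (one-sided, H₁ less) = 0.64830
At α=0.05: p ≥ α → fail to reject H₀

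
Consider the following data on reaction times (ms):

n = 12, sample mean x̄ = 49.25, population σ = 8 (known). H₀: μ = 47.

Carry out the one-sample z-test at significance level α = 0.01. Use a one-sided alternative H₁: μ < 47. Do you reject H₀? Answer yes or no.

reject H₀: no

SE = σ/√n = 8/√12 = 2.3094
z = (x̄−μ₀)/SE = (49.25−47)/2.3094 = 0.9743
p-value (one-sided, H₁ less) = 0.83504
At α=0.01: p ≥ α → fail to reject H₀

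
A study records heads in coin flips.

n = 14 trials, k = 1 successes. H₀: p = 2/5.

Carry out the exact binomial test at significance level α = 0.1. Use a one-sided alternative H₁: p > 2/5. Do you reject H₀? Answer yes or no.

Exact binomial: n=14, k=1, p₀=2/5=0.4000
P(X≥1) from Σ C(n,i)·p₀^i·(1−p₀)^(n−i)
p-value (one-sided, H₁ greater) = 0.99922
At α=0.1: p ≥ α → fail to reject H₀

reject H₀: no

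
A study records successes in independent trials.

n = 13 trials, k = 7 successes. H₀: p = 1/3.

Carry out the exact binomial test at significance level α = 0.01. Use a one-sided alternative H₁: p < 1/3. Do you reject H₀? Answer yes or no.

reject H₀: no

Exact binomial: n=13, k=7, p₀=1/3=0.3333
P(X≤7) from Σ C(n,i)·p₀^i·(1−p₀)^(n−i)
p-value (one-sided, H₁ less) = 0.96535
At α=0.01: p ≥ α → fail to reject H₀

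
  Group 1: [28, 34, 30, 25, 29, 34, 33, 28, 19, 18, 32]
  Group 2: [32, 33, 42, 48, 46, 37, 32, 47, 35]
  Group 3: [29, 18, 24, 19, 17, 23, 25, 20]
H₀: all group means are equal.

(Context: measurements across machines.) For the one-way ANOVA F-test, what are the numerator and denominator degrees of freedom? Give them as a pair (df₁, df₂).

k = 3 groups, N = 28 total
df = (k−1, N−k) = (3−1, 28−3) = (2, 25)

degrees of freedom = [2, 25]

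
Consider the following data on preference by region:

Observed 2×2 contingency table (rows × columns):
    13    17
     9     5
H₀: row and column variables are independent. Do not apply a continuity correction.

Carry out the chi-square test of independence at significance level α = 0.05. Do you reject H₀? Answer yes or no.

Row totals [30, 14], col totals [22, 22], n=44
χ² = (13−15.00)²/15.00 + (17−15.00)²/15.00 + (9−7.00)²/7.00 + (5−7.00)²/7.00 = 1.6762
df = 1
p-value (upper-tail) = 0.19543
At α=0.05: p ≥ α → fail to reject H₀

reject H₀: no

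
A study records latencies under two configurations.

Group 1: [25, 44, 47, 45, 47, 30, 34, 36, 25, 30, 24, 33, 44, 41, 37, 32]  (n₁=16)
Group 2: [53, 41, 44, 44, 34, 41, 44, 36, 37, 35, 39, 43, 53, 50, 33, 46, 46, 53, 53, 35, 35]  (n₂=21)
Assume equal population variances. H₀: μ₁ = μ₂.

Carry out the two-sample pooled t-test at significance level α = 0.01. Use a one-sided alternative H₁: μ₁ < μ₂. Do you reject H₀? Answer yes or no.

x̄₁=35.875, s₁=8.016, n₁=16
x̄₂=42.619, s₂=6.888, n₂=21
s_p² = [15·8.016² + 20·6.888²]/35 = 54.6486
SE = √(s_p²·(1/16+1/21)) = 2.4531
t = (35.875−42.619)/2.4531 = -2.7492
df = 35
p-value (one-sided, H₁ less) = 0.00469
At α=0.01: p < α → reject H₀

reject H₀: yes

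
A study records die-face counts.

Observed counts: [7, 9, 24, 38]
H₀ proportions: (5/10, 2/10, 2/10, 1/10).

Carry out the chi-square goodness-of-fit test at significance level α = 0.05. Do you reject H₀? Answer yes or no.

n = 78; E_i = n·p_i = [39.00, 15.60, 15.60, 7.80]
χ² = (7−39.00)²/39.00 + (9−15.60)²/15.60 + (24−15.60)²/15.60 + (38−7.80)²/7.80 = 150.5000
df = 3
p-value (upper-tail) = 0.00000
At α=0.05: p < α → reject H₀

reject H₀: yes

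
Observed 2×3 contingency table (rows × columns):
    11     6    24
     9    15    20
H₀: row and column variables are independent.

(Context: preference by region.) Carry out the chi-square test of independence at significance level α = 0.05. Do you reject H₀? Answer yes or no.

reject H₀: no

Row totals [41, 44], col totals [20, 21, 44], n=85
χ² = (11−9.65)²/9.65 + (6−10.13)²/10.13 + (24−21.22)²/21.22 + (9−10.35)²/10.35 + (15−10.87)²/10.87 + (20−22.78)²/22.78 = 4.3203
df = 2
p-value (upper-tail) = 0.11531
At α=0.05: p ≥ α → fail to reject H₀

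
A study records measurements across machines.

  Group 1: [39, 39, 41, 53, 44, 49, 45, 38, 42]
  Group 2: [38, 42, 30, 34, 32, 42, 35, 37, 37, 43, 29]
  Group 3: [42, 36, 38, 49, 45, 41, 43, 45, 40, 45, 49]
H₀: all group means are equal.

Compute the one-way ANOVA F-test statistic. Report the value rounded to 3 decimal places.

Group means [43.33, 36.27, 43.00], grand mean 40.710
SSB = Σnᵢ(x̄ᵢ−x̄)² = 336.205; SSW = ΣΣ(x−x̄ᵢ)² = 606.182
MSB = 336.205/2 = 168.1026; MSW = 606.182/28 = 21.6494
F = MSB/MSW = 7.7648
df = (2, 28)

test statistic = 7.765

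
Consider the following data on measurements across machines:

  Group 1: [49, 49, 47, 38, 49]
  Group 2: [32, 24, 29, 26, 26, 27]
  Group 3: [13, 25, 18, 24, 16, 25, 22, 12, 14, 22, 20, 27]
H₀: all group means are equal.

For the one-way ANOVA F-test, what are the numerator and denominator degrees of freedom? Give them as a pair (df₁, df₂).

k = 3 groups, N = 23 total
df = (k−1, N−k) = (3−1, 23−3) = (2, 20)

degrees of freedom = [2, 20]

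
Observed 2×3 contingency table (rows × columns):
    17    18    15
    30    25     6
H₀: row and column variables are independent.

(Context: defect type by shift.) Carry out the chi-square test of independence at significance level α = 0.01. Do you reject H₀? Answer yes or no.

Row totals [50, 61], col totals [47, 43, 21], n=111
χ² = (17−21.17)²/21.17 + (18−19.37)²/19.37 + (15−9.46)²/9.46 + (30−25.83)²/25.83 + (25−23.63)²/23.63 + (6−11.54)²/11.54 = 7.5767
df = 2
p-value (upper-tail) = 0.02263
At α=0.01: p ≥ α → fail to reject H₀

reject H₀: no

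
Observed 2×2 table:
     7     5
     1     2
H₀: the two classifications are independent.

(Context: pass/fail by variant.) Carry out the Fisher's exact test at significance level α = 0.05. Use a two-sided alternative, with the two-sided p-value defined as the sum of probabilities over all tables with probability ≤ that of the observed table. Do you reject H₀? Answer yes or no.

reject H₀: no

Margins: r₁=12, r₂=3, c₁=8, c₂=7, n=15
p_obs = C(12,7)·C(3,1)/C(15,8); sum pmf over tables with pmf ≤ p_obs
p-value (two-sided) = 0.56923
At α=0.05: p ≥ α → fail to reject H₀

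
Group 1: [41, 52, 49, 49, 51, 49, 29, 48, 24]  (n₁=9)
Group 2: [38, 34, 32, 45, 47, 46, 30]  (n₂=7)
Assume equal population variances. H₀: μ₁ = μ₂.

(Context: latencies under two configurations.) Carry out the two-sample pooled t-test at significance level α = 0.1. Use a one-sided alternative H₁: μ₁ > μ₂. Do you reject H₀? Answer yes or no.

reject H₀: no

x̄₁=43.556, s₁=10.224, n₁=9
x̄₂=38.857, s₂=7.128, n₂=7
s_p² = [8·10.224² + 6·7.128²]/14 = 81.5057
SE = √(s_p²·(1/9+1/7)) = 4.5497
t = (43.556−38.857)/4.5497 = 1.0327
df = 14
p-value (one-sided, H₁ greater) = 0.15963
At α=0.1: p ≥ α → fail to reject H₀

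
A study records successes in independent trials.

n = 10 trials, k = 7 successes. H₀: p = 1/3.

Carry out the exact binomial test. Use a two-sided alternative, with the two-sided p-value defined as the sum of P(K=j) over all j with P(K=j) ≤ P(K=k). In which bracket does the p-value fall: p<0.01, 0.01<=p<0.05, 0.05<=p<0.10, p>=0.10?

Exact binomial: n=10, k=7, p₀=1/3=0.3333
P(X=j) = C(n,j)·p₀^j·(1−p₀)^(n−j); p = Σ P(X=j) over j with P(X=j) ≤ P(X=7)
p-value (two-sided) = 0.01966
→ bracket: 0.01<=p<0.05

p-value bracket: 0.01<=p<0.05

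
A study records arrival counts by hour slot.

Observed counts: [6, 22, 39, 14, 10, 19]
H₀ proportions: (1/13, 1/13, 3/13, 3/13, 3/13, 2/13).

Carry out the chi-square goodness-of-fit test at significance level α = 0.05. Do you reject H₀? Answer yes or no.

n = 110; E_i = n·p_i = [8.46, 8.46, 25.38, 25.38, 25.38, 16.92]
χ² = (6−8.46)²/8.46 + (22−8.46)²/8.46 + (39−25.38)²/25.38 + (14−25.38)²/25.38 + (10−25.38)²/25.38 + (19−16.92)²/16.92 = 44.3652
df = 5
p-value (upper-tail) = 0.00000
At α=0.05: p < α → reject H₀

reject H₀: yes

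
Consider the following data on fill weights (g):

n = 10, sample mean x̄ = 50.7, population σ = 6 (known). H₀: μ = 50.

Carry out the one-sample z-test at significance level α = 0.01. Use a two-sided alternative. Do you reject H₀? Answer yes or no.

reject H₀: no

SE = σ/√n = 6/√10 = 1.8974
z = (x̄−μ₀)/SE = (50.7−50)/1.8974 = 0.3689
p-value (two-sided) = 0.71218
At α=0.01: p ≥ α → fail to reject H₀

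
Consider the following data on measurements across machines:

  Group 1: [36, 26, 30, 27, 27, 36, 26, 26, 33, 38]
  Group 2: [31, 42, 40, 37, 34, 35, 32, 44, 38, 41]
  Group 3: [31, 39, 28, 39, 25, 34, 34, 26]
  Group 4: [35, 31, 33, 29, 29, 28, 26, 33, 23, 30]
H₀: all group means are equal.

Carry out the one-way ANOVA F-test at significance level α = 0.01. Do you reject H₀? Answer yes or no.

reject H₀: yes

Group means [30.50, 37.40, 32.00, 29.70], grand mean 32.421
SSB = Σnᵢ(x̄ᵢ−x̄)² = 360.263; SSW = ΣΣ(x−x̄ᵢ)² = 703.000
MSB = 360.263/3 = 120.0877; MSW = 703.000/34 = 20.6765
F = MSB/MSW = 5.8079
df = (3, 34)
p-value (upper-tail) = 0.00257
At α=0.01: p < α → reject H₀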